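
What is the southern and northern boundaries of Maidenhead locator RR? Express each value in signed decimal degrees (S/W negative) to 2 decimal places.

Field R=17, R=17: +17·20° lon, +17·10° lat → SW at lon 160°, lat 80°.
Cell spans 20° lon × 10° lat.
south 80.00, north 90.00.

80.00, 90.00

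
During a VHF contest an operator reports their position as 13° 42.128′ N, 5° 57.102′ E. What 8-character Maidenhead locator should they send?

Shift to the Maidenhead origin (180°W, 90°S): lon 185.95170, lat 103.70213.
Field: 185.95170/20 → 9 → J, 103.70213/10 → 10 → K; chars JK.
Square: 5.95170/2 → 2, 3.70213/1 → 3; chars 23.
Subsquare: 1.95170/0.0833333 → 23 → x, 0.70213/0.0416667 → 16 → q; chars xq.
Extended square: 0.03503/0.00833333 → 4, 0.03547/0.00416667 → 8; chars 48.

JK23xq48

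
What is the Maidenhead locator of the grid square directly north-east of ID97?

JD08

Longitude square 9; +1 → 10, wraps to 0, carry into field.
Longitude field I = 8; +1 → 9 = J.
Latitude square 7; +1 → 8.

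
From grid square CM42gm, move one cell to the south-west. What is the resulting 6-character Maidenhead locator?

CM42fl

Longitude subsquare g = 6; −1 → 5 = f.
Latitude subsquare m = 12; −1 → 11 = l.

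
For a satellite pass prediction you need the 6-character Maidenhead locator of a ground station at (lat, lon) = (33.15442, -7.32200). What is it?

IM63id

Shift to the Maidenhead origin (180°W, 90°S): lon 172.6780, lat 123.1544.
Field (20°×10°, letters A–R): lon ⌊172.6780/20⌋ = 8 → I; lat ⌊123.1544/10⌋ = 12 → M.
Square (2°×1°, digits 0–9): lon ⌊12.6780/2⌋ = 6; lat ⌊3.1544/1⌋ = 3.
Subsquare (5′×2.5′, letters a–x): lon ⌊0.6780/0.0833333⌋ = 8 → i; lat ⌊0.1544/0.0416667⌋ = 3 → d.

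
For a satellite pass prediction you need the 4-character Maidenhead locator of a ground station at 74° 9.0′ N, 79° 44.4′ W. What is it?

FQ04

Shift to the Maidenhead origin (180°W, 90°S): lon 100.26, lat 164.15.
Field: lon ⌊100.26/20⌋ = 5 → F; lat ⌊164.15/10⌋ = 16 → Q.
Square: lon ⌊0.26/2⌋ = 0; lat ⌊4.15/1⌋ = 4.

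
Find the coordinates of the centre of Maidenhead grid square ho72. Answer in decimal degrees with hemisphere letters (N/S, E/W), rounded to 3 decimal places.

52.500° N, 25.000° W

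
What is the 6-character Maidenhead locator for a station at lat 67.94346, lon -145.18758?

BP77jw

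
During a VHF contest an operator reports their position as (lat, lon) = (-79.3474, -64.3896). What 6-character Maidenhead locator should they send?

FB70tp

Shift to the Maidenhead origin (180°W, 90°S): lon 115.6104, lat 10.6526.
Field (20°×10°, letters A–R): lon ⌊115.6104/20⌋ = 5 → F; lat ⌊10.6526/10⌋ = 1 → B.
Square (2°×1°, digits 0–9): lon ⌊15.6104/2⌋ = 7; lat ⌊0.6526/1⌋ = 0.
Subsquare (5′×2.5′, letters a–x): lon ⌊1.6104/0.0833333⌋ = 19 → t; lat ⌊0.6526/0.0416667⌋ = 15 → p.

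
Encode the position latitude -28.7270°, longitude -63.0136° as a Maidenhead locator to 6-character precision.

Add 180° to longitude and 90° to latitude: 116.9864, 61.2730.
Field: lon ⌊116.9864/20⌋ = 5 → F; lat ⌊61.2730/10⌋ = 6 → G.
Square: lon ⌊16.9864/2⌋ = 8; lat ⌊1.2730/1⌋ = 1.
Subsquare: lon ⌊0.9864/0.0833333⌋ = 11 → l; lat ⌊0.2730/0.0416667⌋ = 6 → g.

FG81lg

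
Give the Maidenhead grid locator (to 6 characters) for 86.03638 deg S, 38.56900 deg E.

KA93gx

Shift to the Maidenhead origin (180°W, 90°S): lon 218.5690, lat 3.9636.
Field: 218.5690/20 → 10 → K, 3.9636/10 → 0 → A; chars KA.
Square: 18.5690/2 → 9, 3.9636/1 → 3; chars 93.
Subsquare: 0.5690/0.0833333 → 6 → g, 0.9636/0.0416667 → 23 → x; chars gx.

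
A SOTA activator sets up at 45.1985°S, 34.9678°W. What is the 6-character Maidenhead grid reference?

HE24mt

Offset from 180°W / 90°S: lon 145.0322°, lat 44.8015°.
Field: 145.0322/20 → 7 → H, 44.8015/10 → 4 → E; chars HE.
Square: 5.0322/2 → 2, 4.8015/1 → 4; chars 24.
Subsquare: 1.0322/0.0833333 → 12 → m, 0.8015/0.0416667 → 19 → t; chars mt.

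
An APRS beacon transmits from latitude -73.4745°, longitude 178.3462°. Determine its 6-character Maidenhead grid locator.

Shift to the Maidenhead origin (180°W, 90°S): lon 358.3462, lat 16.5255.
Field (20°×10°, letters A–R): 358.3462/20 → 17 → R, 16.5255/10 → 1 → B; chars RB.
Square (2°×1°, digits 0–9): 18.3462/2 → 9, 6.5255/1 → 6; chars 96.
Subsquare (5′×2.5′, letters a–x): 0.3462/0.0833333 → 4 → e, 0.5255/0.0416667 → 12 → m; chars em.

RB96em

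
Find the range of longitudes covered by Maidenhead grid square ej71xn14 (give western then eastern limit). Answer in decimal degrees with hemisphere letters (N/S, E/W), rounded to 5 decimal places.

84.07500° W, 84.06667° W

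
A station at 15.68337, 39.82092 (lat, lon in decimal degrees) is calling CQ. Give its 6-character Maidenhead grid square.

KK95vq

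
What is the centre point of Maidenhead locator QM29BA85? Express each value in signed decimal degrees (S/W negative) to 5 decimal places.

39.02292, 144.15417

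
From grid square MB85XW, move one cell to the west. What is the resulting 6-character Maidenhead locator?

Longitude subsquare x = 23; −1 → 22 = w.
The latitude characters are unchanged.

MB85ww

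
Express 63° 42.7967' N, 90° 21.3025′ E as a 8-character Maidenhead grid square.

NP53er21

Offset from 180°W / 90°S: lon 270.35504°, lat 153.71328°.
Field: 270.35504/20 → 13 → N, 153.71328/10 → 15 → P; chars NP.
Square: 10.35504/2 → 5, 3.71328/1 → 3; chars 53.
Subsquare: 0.35504/0.0833333 → 4 → e, 0.71328/0.0416667 → 17 → r; chars er.
Extended square: 0.02171/0.00833333 → 2, 0.00495/0.00416667 → 1; chars 21.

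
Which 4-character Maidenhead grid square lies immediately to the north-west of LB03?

KB94

Longitude square 0; −1 → -1, wraps to 9, carry into field.
Longitude field L = 11; −1 → 10 = K.
Latitude square 3; +1 → 4.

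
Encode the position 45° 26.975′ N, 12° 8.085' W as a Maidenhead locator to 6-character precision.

Offset from 180°W / 90°S: lon 167.8653°, lat 135.4496°.
Field (20°×10°, letters A–R): 167.8653/20 → 8 → I, 135.4496/10 → 13 → N; chars IN.
Square (2°×1°, digits 0–9): 7.8653/2 → 3, 5.4496/1 → 5; chars 35.
Subsquare (5′×2.5′, letters a–x): 1.8653/0.0833333 → 22 → w, 0.4496/0.0416667 → 10 → k; chars wk.

IN35wk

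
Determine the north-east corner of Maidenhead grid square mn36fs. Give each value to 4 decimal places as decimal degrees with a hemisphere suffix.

Field M=12, N=13: +12·20° lon, +13·10° lat → SW at lon 60°, lat 40°.
Square 3, 6: +3·2° lon, +6·1° lat → SW at lon 66°, lat 46°.
Subsquare f=5, s=18: +5·0.0833333° lon, +18·0.0416667° lat → SW at lon 66.4167°, lat 46.75°.
Cell spans 0.0833333° lon × 0.0416667° lat. NE corner is SW corner plus one full cell.
latitude 46.7917° N, longitude 66.5000° E.

46.7917° N, 66.5000° E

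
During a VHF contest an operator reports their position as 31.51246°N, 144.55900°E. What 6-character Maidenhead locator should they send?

QM21gm

Shift to the Maidenhead origin (180°W, 90°S): lon 324.5590, lat 121.5125.
Field (20°×10°, letters A–R): lon ⌊324.5590/20⌋ = 16 → Q; lat ⌊121.5125/10⌋ = 12 → M.
Square (2°×1°, digits 0–9): lon ⌊4.5590/2⌋ = 2; lat ⌊1.5125/1⌋ = 1.
Subsquare (5′×2.5′, letters a–x): lon ⌊0.5590/0.0833333⌋ = 6 → g; lat ⌊0.5125/0.0416667⌋ = 12 → m.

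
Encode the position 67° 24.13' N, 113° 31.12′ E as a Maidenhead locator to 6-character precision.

OP67sj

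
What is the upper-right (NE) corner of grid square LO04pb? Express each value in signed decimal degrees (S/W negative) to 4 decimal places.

54.0833, 41.3333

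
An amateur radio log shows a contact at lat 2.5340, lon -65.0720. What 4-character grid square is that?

FJ72

Shift to the Maidenhead origin (180°W, 90°S): lon 114.93, lat 92.53.
Field (20°×10°, letters A–R): 114.93/20 → 5 → F, 92.53/10 → 9 → J; chars FJ.
Square (2°×1°, digits 0–9): 14.93/2 → 7, 2.53/1 → 2; chars 72.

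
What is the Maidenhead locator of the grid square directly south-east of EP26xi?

Longitude subsquare x = 23; +1 → 24, wraps to 0 = a, carry into square.
Longitude square 2; +1 → 3.
Latitude subsquare i = 8; −1 → 7 = h.

EP36ah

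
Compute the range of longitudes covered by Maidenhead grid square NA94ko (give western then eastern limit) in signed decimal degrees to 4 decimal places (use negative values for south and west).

98.8333, 98.9167

Field N=13, A=0: +13·20° lon, +0·10° lat → SW at lon 80°, lat -90°.
Square 9, 4: +9·2° lon, +4·1° lat → SW at lon 98°, lat -86°.
Subsquare k=10, o=14: +10·0.0833333° lon, +14·0.0416667° lat → SW at lon 98.8333°, lat -85.4167°.
Cell spans 0.0833333° lon × 0.0416667° lat.
west 98.8333, east 98.9167.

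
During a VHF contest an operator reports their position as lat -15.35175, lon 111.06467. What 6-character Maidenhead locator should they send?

OH54mp

Shift to the Maidenhead origin (180°W, 90°S): lon 291.0647, lat 74.6483.
Field: lon ⌊291.0647/20⌋ = 14 → O; lat ⌊74.6483/10⌋ = 7 → H.
Square: lon ⌊11.0647/2⌋ = 5; lat ⌊4.6483/1⌋ = 4.
Subsquare: lon ⌊1.0647/0.0833333⌋ = 12 → m; lat ⌊0.6483/0.0416667⌋ = 15 → p.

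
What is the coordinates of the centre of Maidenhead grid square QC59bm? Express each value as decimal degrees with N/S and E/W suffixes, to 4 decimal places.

Field Q=16, C=2: +16·20° lon, +2·10° lat → SW at lon 140°, lat -70°.
Square 5, 9: +5·2° lon, +9·1° lat → SW at lon 150°, lat -61°.
Subsquare b=1, m=12: +1·0.0833333° lon, +12·0.0416667° lat → SW at lon 150.083°, lat -60.5°.
Cell spans 0.0833333° lon × 0.0416667° lat. Centre is SW corner plus half of each.
latitude 60.4792° S, longitude 150.1250° E.

60.4792° S, 150.1250° E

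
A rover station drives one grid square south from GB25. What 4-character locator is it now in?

GB24

Latitude square 5; −1 → 4.
The longitude characters are unchanged.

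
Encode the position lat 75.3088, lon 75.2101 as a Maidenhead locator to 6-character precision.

MQ75oh

Shift to the Maidenhead origin (180°W, 90°S): lon 255.2101, lat 165.3088.
Field: 255.2101/20 → 12 → M, 165.3088/10 → 16 → Q; chars MQ.
Square: 15.2101/2 → 7, 5.3088/1 → 5; chars 75.
Subsquare: 1.2101/0.0833333 → 14 → o, 0.3088/0.0416667 → 7 → h; chars oh.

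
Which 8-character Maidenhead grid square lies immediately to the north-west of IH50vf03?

Longitude extended square 0; −1 → -1, wraps to 9, carry into subsquare.
Longitude subsquare v = 21; −1 → 20 = u.
Latitude extended square 3; +1 → 4.

IH50uf94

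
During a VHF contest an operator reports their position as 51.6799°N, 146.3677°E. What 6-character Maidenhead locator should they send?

QO31eq

Shift to the Maidenhead origin (180°W, 90°S): lon 326.3677, lat 141.6799.
Field: lon ⌊326.3677/20⌋ = 16 → Q; lat ⌊141.6799/10⌋ = 14 → O.
Square: lon ⌊6.3677/2⌋ = 3; lat ⌊1.6799/1⌋ = 1.
Subsquare: lon ⌊0.3677/0.0833333⌋ = 4 → e; lat ⌊0.6799/0.0416667⌋ = 16 → q.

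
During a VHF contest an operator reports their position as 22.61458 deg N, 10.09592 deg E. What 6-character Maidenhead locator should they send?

JL52bo

Offset from 180°W / 90°S: lon 190.0959°, lat 112.6146°.
Field: lon ⌊190.0959/20⌋ = 9 → J; lat ⌊112.6146/10⌋ = 11 → L.
Square: lon ⌊10.0959/2⌋ = 5; lat ⌊2.6146/1⌋ = 2.
Subsquare: lon ⌊0.0959/0.0833333⌋ = 1 → b; lat ⌊0.6146/0.0416667⌋ = 14 → o.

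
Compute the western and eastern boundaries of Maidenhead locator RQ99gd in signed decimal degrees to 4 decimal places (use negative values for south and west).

178.5000, 178.5833

Field R=17, Q=16: +17·20° lon, +16·10° lat → SW at lon 160°, lat 70°.
Square 9, 9: +9·2° lon, +9·1° lat → SW at lon 178°, lat 79°.
Subsquare g=6, d=3: +6·0.0833333° lon, +3·0.0416667° lat → SW at lon 178.5°, lat 79.125°.
Cell spans 0.0833333° lon × 0.0416667° lat.
west 178.5000, east 178.5833.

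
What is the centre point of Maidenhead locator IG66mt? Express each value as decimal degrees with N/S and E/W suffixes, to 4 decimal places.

23.1875° S, 6.9583° W

Field I=8, G=6: +8·20° lon, +6·10° lat → SW at lon -20°, lat -30°.
Square 6, 6: +6·2° lon, +6·1° lat → SW at lon -8°, lat -24°.
Subsquare m=12, t=19: +12·0.0833333° lon, +19·0.0416667° lat → SW at lon -7°, lat -23.2083°.
Cell spans 0.0833333° lon × 0.0416667° lat. Centre is SW corner plus half of each.
latitude 23.1875° S, longitude 6.9583° W.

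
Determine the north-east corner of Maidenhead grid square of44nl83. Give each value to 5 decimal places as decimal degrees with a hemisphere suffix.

35.52500° S, 109.15833° E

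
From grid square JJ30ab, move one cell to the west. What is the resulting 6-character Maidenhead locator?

JJ20xb

Longitude subsquare a = 0; −1 → -1, wraps to 23 = x, carry into square.
Longitude square 3; −1 → 2.
The latitude characters are unchanged.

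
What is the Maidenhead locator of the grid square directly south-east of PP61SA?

Longitude subsquare s = 18; +1 → 19 = t.
Latitude subsquare a = 0; −1 → -1, wraps to 23 = x, carry into square.
Latitude square 1; −1 → 0.

PP60tx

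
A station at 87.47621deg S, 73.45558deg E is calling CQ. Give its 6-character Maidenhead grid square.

MA62rm

Shift to the Maidenhead origin (180°W, 90°S): lon 253.4556, lat 2.5238.
Field: 253.4556/20 → 12 → M, 2.5238/10 → 0 → A; chars MA.
Square: 13.4556/2 → 6, 2.5238/1 → 2; chars 62.
Subsquare: 1.4556/0.0833333 → 17 → r, 0.5238/0.0416667 → 12 → m; chars rm.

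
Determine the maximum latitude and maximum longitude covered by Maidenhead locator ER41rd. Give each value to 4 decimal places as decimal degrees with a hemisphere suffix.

81.1667° N, 90.5000° W

Field E=4, R=17: +4·20° lon, +17·10° lat → SW at lon -100°, lat 80°.
Square 4, 1: +4·2° lon, +1·1° lat → SW at lon -92°, lat 81°.
Subsquare r=17, d=3: +17·0.0833333° lon, +3·0.0416667° lat → SW at lon -90.5833°, lat 81.125°.
Cell spans 0.0833333° lon × 0.0416667° lat. NE corner is SW corner plus one full cell.
latitude 81.1667° N, longitude 90.5000° W.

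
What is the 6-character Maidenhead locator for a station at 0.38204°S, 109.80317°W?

Shift to the Maidenhead origin (180°W, 90°S): lon 70.1968, lat 89.6180.
Field: 70.1968/20 → 3 → D, 89.6180/10 → 8 → I; chars DI.
Square: 10.1968/2 → 5, 9.6180/1 → 9; chars 59.
Subsquare: 0.1968/0.0833333 → 2 → c, 0.6180/0.0416667 → 14 → o; chars co.

DI59co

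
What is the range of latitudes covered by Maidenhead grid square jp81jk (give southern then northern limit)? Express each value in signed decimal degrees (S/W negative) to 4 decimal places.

61.4167, 61.4583

Field J=9, P=15: +9·20° lon, +15·10° lat → SW at lon 0°, lat 60°.
Square 8, 1: +8·2° lon, +1·1° lat → SW at lon 16°, lat 61°.
Subsquare j=9, k=10: +9·0.0833333° lon, +10·0.0416667° lat → SW at lon 16.75°, lat 61.4167°.
Cell spans 0.0833333° lon × 0.0416667° lat.
south 61.4167, north 61.4583.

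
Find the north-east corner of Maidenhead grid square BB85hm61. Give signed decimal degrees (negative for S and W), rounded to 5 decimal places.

-74.49167, -143.35833

Field B=1, B=1: +1·20° lon, +1·10° lat → SW at lon -160°, lat -80°.
Square 8, 5: +8·2° lon, +5·1° lat → SW at lon -144°, lat -75°.
Subsquare h=7, m=12: +7·0.0833333° lon, +12·0.0416667° lat → SW at lon -143.417°, lat -74.5°.
Extended square 6, 1: +6·0.00833333° lon, +1·0.00416667° lat → SW at lon -143.367°, lat -74.4958°.
Cell spans 0.00833333° lon × 0.00416667° lat. NE corner is SW corner plus one full cell.
latitude -74.49167, longitude -143.35833.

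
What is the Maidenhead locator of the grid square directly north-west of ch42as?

CH32xt

Longitude subsquare a = 0; −1 → -1, wraps to 23 = x, carry into square.
Longitude square 4; −1 → 3.
Latitude subsquare s = 18; +1 → 19 = t.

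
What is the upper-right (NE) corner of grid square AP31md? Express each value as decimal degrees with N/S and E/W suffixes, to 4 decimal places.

Field A=0, P=15: +0·20° lon, +15·10° lat → SW at lon -180°, lat 60°.
Square 3, 1: +3·2° lon, +1·1° lat → SW at lon -174°, lat 61°.
Subsquare m=12, d=3: +12·0.0833333° lon, +3·0.0416667° lat → SW at lon -173°, lat 61.125°.
Cell spans 0.0833333° lon × 0.0416667° lat. NE corner is SW corner plus one full cell.
latitude 61.1667° N, longitude 172.9167° W.

61.1667° N, 172.9167° W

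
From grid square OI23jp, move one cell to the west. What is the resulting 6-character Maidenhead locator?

OI23ip

Longitude subsquare j = 9; −1 → 8 = i.
The latitude characters are unchanged.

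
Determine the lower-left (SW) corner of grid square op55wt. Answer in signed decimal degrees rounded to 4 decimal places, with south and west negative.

Field O=14, P=15: +14·20° lon, +15·10° lat → SW at lon 100°, lat 60°.
Square 5, 5: +5·2° lon, +5·1° lat → SW at lon 110°, lat 65°.
Subsquare w=22, t=19: +22·0.0833333° lon, +19·0.0416667° lat → SW at lon 111.833°, lat 65.7917°.
latitude 65.7917, longitude 111.8333.

65.7917, 111.8333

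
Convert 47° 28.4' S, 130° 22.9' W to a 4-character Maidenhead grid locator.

CE42

Shift to the Maidenhead origin (180°W, 90°S): lon 49.62, lat 42.53.
Field: lon ⌊49.62/20⌋ = 2 → C; lat ⌊42.53/10⌋ = 4 → E.
Square: lon ⌊9.62/2⌋ = 4; lat ⌊2.53/1⌋ = 2.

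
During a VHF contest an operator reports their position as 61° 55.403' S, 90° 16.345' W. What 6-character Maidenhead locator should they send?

EC48ub

Shift to the Maidenhead origin (180°W, 90°S): lon 89.7276, lat 28.0766.
Field: lon ⌊89.7276/20⌋ = 4 → E; lat ⌊28.0766/10⌋ = 2 → C.
Square: lon ⌊9.7276/2⌋ = 4; lat ⌊8.0766/1⌋ = 8.
Subsquare: lon ⌊1.7276/0.0833333⌋ = 20 → u; lat ⌊0.0766/0.0416667⌋ = 1 → b.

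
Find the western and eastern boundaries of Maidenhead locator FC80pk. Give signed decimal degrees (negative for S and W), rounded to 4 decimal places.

Field F=5, C=2: +5·20° lon, +2·10° lat → SW at lon -80°, lat -70°.
Square 8, 0: +8·2° lon, +0·1° lat → SW at lon -64°, lat -70°.
Subsquare p=15, k=10: +15·0.0833333° lon, +10·0.0416667° lat → SW at lon -62.75°, lat -69.5833°.
Cell spans 0.0833333° lon × 0.0416667° lat.
west -62.7500, east -62.6667.

-62.7500, -62.6667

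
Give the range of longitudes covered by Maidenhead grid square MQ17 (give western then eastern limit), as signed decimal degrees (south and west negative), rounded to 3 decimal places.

Field M=12, Q=16: +12·20° lon, +16·10° lat → SW at lon 60°, lat 70°.
Square 1, 7: +1·2° lon, +7·1° lat → SW at lon 62°, lat 77°.
Cell spans 2° lon × 1° lat.
west 62.000, east 64.000.

62.000, 64.000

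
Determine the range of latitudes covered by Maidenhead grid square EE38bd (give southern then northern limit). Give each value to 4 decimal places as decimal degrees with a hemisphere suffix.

Field E=4, E=4: +4·20° lon, +4·10° lat → SW at lon -100°, lat -50°.
Square 3, 8: +3·2° lon, +8·1° lat → SW at lon -94°, lat -42°.
Subsquare b=1, d=3: +1·0.0833333° lon, +3·0.0416667° lat → SW at lon -93.9167°, lat -41.875°.
Cell spans 0.0833333° lon × 0.0416667° lat.
south 41.8750° S, north 41.8333° S.

41.8750° S, 41.8333° S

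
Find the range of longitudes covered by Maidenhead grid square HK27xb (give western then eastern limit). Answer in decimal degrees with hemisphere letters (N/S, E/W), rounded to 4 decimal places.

34.0833° W, 34.0000° W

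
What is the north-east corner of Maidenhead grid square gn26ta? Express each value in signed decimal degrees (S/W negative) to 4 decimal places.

46.0417, -54.3333

Field G=6, N=13: +6·20° lon, +13·10° lat → SW at lon -60°, lat 40°.
Square 2, 6: +2·2° lon, +6·1° lat → SW at lon -56°, lat 46°.
Subsquare t=19, a=0: +19·0.0833333° lon, +0·0.0416667° lat → SW at lon -54.4167°, lat 46°.
Cell spans 0.0833333° lon × 0.0416667° lat. NE corner is SW corner plus one full cell.
latitude 46.0417, longitude -54.3333.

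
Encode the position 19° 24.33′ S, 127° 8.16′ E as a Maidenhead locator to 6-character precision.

Shift to the Maidenhead origin (180°W, 90°S): lon 307.1360, lat 70.5945.
Field: lon ⌊307.1360/20⌋ = 15 → P; lat ⌊70.5945/10⌋ = 7 → H.
Square: lon ⌊7.1360/2⌋ = 3; lat ⌊0.5945/1⌋ = 0.
Subsquare: lon ⌊1.1360/0.0833333⌋ = 13 → n; lat ⌊0.5945/0.0416667⌋ = 14 → o.

PH30no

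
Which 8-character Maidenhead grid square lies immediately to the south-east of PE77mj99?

PE77nj08

Longitude extended square 9; +1 → 10, wraps to 0, carry into subsquare.
Longitude subsquare m = 12; +1 → 13 = n.
Latitude extended square 9; −1 → 8.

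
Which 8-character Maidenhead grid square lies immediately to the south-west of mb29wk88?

MB29wk77

Longitude extended square 8; −1 → 7.
Latitude extended square 8; −1 → 7.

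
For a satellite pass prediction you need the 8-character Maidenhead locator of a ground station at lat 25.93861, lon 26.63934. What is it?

KL35hw65

Shift to the Maidenhead origin (180°W, 90°S): lon 206.63934, lat 115.93861.
Field: 206.63934/20 → 10 → K, 115.93861/10 → 11 → L; chars KL.
Square: 6.63934/2 → 3, 5.93861/1 → 5; chars 35.
Subsquare: 0.63934/0.0833333 → 7 → h, 0.93861/0.0416667 → 22 → w; chars hw.
Extended square: 0.05601/0.00833333 → 6, 0.02194/0.00416667 → 5; chars 65.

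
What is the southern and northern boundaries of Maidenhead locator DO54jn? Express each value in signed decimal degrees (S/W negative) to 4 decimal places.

54.5417, 54.5833

Field D=3, O=14: +3·20° lon, +14·10° lat → SW at lon -120°, lat 50°.
Square 5, 4: +5·2° lon, +4·1° lat → SW at lon -110°, lat 54°.
Subsquare j=9, n=13: +9·0.0833333° lon, +13·0.0416667° lat → SW at lon -109.25°, lat 54.5417°.
Cell spans 0.0833333° lon × 0.0416667° lat.
south 54.5417, north 54.5833.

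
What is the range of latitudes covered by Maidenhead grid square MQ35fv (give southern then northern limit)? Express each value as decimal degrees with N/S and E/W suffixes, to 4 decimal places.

Field M=12, Q=16: +12·20° lon, +16·10° lat → SW at lon 60°, lat 70°.
Square 3, 5: +3·2° lon, +5·1° lat → SW at lon 66°, lat 75°.
Subsquare f=5, v=21: +5·0.0833333° lon, +21·0.0416667° lat → SW at lon 66.4167°, lat 75.875°.
Cell spans 0.0833333° lon × 0.0416667° lat.
south 75.8750° N, north 75.9167° N.

75.8750° N, 75.9167° N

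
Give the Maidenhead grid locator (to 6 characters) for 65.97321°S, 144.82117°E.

Offset from 180°W / 90°S: lon 324.8212°, lat 24.0268°.
Field: 324.8212/20 → 16 → Q, 24.0268/10 → 2 → C; chars QC.
Square: 4.8212/2 → 2, 4.0268/1 → 4; chars 24.
Subsquare: 0.8212/0.0833333 → 9 → j, 0.0268/0.0416667 → 0 → a; chars ja.

QC24ja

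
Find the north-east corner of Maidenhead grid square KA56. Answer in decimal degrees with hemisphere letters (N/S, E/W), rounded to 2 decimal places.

Field K=10, A=0: +10·20° lon, +0·10° lat → SW at lon 20°, lat -90°.
Square 5, 6: +5·2° lon, +6·1° lat → SW at lon 30°, lat -84°.
Cell spans 2° lon × 1° lat. NE corner is SW corner plus one full cell.
latitude 83.00° S, longitude 32.00° E.

83.00° S, 32.00° E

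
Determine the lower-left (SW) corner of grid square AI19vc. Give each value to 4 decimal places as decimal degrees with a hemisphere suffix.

Field A=0, I=8: +0·20° lon, +8·10° lat → SW at lon -180°, lat -10°.
Square 1, 9: +1·2° lon, +9·1° lat → SW at lon -178°, lat -1°.
Subsquare v=21, c=2: +21·0.0833333° lon, +2·0.0416667° lat → SW at lon -176.25°, lat -0.916667°.
latitude 0.9167° S, longitude 176.2500° W.

0.9167° S, 176.2500° W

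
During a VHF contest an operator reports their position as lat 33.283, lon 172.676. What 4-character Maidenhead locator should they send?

Add 180° to longitude and 90° to latitude: 352.68, 123.28.
Field: lon ⌊352.68/20⌋ = 17 → R; lat ⌊123.28/10⌋ = 12 → M.
Square: lon ⌊12.68/2⌋ = 6; lat ⌊3.28/1⌋ = 3.

RM63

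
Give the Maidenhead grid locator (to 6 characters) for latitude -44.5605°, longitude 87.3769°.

NE35qk

Shift to the Maidenhead origin (180°W, 90°S): lon 267.3769, lat 45.4395.
Field: 267.3769/20 → 13 → N, 45.4395/10 → 4 → E; chars NE.
Square: 7.3769/2 → 3, 5.4395/1 → 5; chars 35.
Subsquare: 1.3769/0.0833333 → 16 → q, 0.4395/0.0416667 → 10 → k; chars qk.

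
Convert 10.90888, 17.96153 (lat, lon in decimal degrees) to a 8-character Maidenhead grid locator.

Shift to the Maidenhead origin (180°W, 90°S): lon 197.96153, lat 100.90888.
Field: 197.96153/20 → 9 → J, 100.90888/10 → 10 → K; chars JK.
Square: 17.96153/2 → 8, 0.90888/1 → 0; chars 80.
Subsquare: 1.96153/0.0833333 → 23 → x, 0.90888/0.0416667 → 21 → v; chars xv.
Extended square: 0.04486/0.00833333 → 5, 0.03388/0.00416667 → 8; chars 58.

JK80xv58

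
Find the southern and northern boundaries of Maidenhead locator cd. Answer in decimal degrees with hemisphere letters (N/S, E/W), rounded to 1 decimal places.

Field C=2, D=3: +2·20° lon, +3·10° lat → SW at lon -140°, lat -60°.
Cell spans 20° lon × 10° lat.
south 60.0° S, north 50.0° S.

60.0° S, 50.0° S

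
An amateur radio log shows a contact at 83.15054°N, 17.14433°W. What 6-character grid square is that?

IR13kd

Shift to the Maidenhead origin (180°W, 90°S): lon 162.8557, lat 173.1505.
Field: lon ⌊162.8557/20⌋ = 8 → I; lat ⌊173.1505/10⌋ = 17 → R.
Square: lon ⌊2.8557/2⌋ = 1; lat ⌊3.1505/1⌋ = 3.
Subsquare: lon ⌊0.8557/0.0833333⌋ = 10 → k; lat ⌊0.1505/0.0416667⌋ = 3 → d.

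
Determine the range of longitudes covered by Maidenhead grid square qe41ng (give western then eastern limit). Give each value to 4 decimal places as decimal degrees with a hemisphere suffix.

149.0833° E, 149.1667° E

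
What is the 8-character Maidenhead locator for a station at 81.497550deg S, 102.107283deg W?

DA88wm70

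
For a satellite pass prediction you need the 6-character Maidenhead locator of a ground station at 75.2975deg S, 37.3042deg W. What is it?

HB14iq

Add 180° to longitude and 90° to latitude: 142.6958, 14.7025.
Field: lon ⌊142.6958/20⌋ = 7 → H; lat ⌊14.7025/10⌋ = 1 → B.
Square: lon ⌊2.6958/2⌋ = 1; lat ⌊4.7025/1⌋ = 4.
Subsquare: lon ⌊0.6958/0.0833333⌋ = 8 → i; lat ⌊0.7025/0.0416667⌋ = 16 → q.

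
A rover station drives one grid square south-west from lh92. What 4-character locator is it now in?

LH81

Longitude square 9; −1 → 8.
Latitude square 2; −1 → 1.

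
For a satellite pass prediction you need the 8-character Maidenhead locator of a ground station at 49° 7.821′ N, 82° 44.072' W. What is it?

EN89pd11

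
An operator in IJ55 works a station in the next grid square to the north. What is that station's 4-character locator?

IJ56

Latitude square 5; +1 → 6.
The longitude characters are unchanged.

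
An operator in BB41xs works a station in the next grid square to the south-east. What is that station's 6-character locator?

Longitude subsquare x = 23; +1 → 24, wraps to 0 = a, carry into square.
Longitude square 4; +1 → 5.
Latitude subsquare s = 18; −1 → 17 = r.

BB51ar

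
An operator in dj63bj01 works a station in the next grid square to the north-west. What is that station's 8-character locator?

DJ63aj92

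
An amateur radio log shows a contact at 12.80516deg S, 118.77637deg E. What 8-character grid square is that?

OH97je36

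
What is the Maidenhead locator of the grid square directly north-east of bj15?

BJ26

Longitude square 1; +1 → 2.
Latitude square 5; +1 → 6.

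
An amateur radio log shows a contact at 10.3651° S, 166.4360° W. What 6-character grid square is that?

AH69sp

Shift to the Maidenhead origin (180°W, 90°S): lon 13.5640, lat 79.6349.
Field: lon ⌊13.5640/20⌋ = 0 → A; lat ⌊79.6349/10⌋ = 7 → H.
Square: lon ⌊13.5640/2⌋ = 6; lat ⌊9.6349/1⌋ = 9.
Subsquare: lon ⌊1.5640/0.0833333⌋ = 18 → s; lat ⌊0.6349/0.0416667⌋ = 15 → p.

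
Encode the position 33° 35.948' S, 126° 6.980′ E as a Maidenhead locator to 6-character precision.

PF36bj

Shift to the Maidenhead origin (180°W, 90°S): lon 306.1163, lat 56.4009.
Field: 306.1163/20 → 15 → P, 56.4009/10 → 5 → F; chars PF.
Square: 6.1163/2 → 3, 6.4009/1 → 6; chars 36.
Subsquare: 0.1163/0.0833333 → 1 → b, 0.4009/0.0416667 → 9 → j; chars bj.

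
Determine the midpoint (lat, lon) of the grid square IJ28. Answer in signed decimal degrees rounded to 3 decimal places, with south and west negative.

Field I=8, J=9: +8·20° lon, +9·10° lat → SW at lon -20°, lat 0°.
Square 2, 8: +2·2° lon, +8·1° lat → SW at lon -16°, lat 8°.
Cell spans 2° lon × 1° lat. Centre is SW corner plus half of each.
latitude 8.500, longitude -15.000.

8.500, -15.000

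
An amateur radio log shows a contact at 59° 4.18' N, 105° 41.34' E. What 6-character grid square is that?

OO29ub

Add 180° to longitude and 90° to latitude: 285.6890, 149.0697.
Field: lon ⌊285.6890/20⌋ = 14 → O; lat ⌊149.0697/10⌋ = 14 → O.
Square: lon ⌊5.6890/2⌋ = 2; lat ⌊9.0697/1⌋ = 9.
Subsquare: lon ⌊1.6890/0.0833333⌋ = 20 → u; lat ⌊0.0697/0.0416667⌋ = 1 → b.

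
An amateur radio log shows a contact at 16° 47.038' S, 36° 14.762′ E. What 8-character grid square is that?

KH83cf91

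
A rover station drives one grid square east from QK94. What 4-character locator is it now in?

RK04

Longitude square 9; +1 → 10, wraps to 0, carry into field.
Longitude field Q = 16; +1 → 17 = R.
The latitude characters are unchanged.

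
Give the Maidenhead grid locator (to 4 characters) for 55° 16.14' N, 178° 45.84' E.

Offset from 180°W / 90°S: lon 358.76°, lat 145.27°.
Field: 358.76/20 → 17 → R, 145.27/10 → 14 → O; chars RO.
Square: 18.76/2 → 9, 5.27/1 → 5; chars 95.

RO95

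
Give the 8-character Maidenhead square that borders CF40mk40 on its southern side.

CF40mj49

Latitude extended square 0; −1 → -1, wraps to 9, carry into subsquare.
Latitude subsquare k = 10; −1 → 9 = j.
The longitude characters are unchanged.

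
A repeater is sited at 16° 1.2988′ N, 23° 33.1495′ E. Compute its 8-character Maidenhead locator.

KK16sa65

Add 180° to longitude and 90° to latitude: 203.55249, 106.02165.
Field: 203.55249/20 → 10 → K, 106.02165/10 → 10 → K; chars KK.
Square: 3.55249/2 → 1, 6.02165/1 → 6; chars 16.
Subsquare: 1.55249/0.0833333 → 18 → s, 0.02165/0.0416667 → 0 → a; chars sa.
Extended square: 0.05249/0.00833333 → 6, 0.02165/0.00416667 → 5; chars 65.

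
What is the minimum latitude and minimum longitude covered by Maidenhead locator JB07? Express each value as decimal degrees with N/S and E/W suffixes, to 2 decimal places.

Field J=9, B=1: +9·20° lon, +1·10° lat → SW at lon 0°, lat -80°.
Square 0, 7: +0·2° lon, +7·1° lat → SW at lon 0°, lat -73°.
latitude 73.00° S, longitude 0.00° E.

73.00° S, 0.00° E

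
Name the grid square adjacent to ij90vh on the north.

IJ90vi

Latitude subsquare h = 7; +1 → 8 = i.
The longitude characters are unchanged.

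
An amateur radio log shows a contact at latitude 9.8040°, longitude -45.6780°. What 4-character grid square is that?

GJ79

Shift to the Maidenhead origin (180°W, 90°S): lon 134.32, lat 99.80.
Field: lon ⌊134.32/20⌋ = 6 → G; lat ⌊99.80/10⌋ = 9 → J.
Square: lon ⌊14.32/2⌋ = 7; lat ⌊9.80/1⌋ = 9.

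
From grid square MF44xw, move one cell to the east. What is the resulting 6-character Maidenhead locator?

MF54aw

Longitude subsquare x = 23; +1 → 24, wraps to 0 = a, carry into square.
Longitude square 4; +1 → 5.
The latitude characters are unchanged.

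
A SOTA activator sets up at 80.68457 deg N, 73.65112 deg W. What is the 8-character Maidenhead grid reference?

FR30eq14

Shift to the Maidenhead origin (180°W, 90°S): lon 106.34888, lat 170.68457.
Field: lon ⌊106.34888/20⌋ = 5 → F; lat ⌊170.68457/10⌋ = 17 → R.
Square: lon ⌊6.34888/2⌋ = 3; lat ⌊0.68457/1⌋ = 0.
Subsquare: lon ⌊0.34888/0.0833333⌋ = 4 → e; lat ⌊0.68457/0.0416667⌋ = 16 → q.
Extended square: lon ⌊0.01555/0.00833333⌋ = 1; lat ⌊0.01790/0.00416667⌋ = 4.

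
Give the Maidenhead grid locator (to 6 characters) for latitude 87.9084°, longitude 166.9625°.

RR37lv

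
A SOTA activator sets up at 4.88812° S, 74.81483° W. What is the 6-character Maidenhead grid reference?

Add 180° to longitude and 90° to latitude: 105.1852, 85.1119.
Field: lon ⌊105.1852/20⌋ = 5 → F; lat ⌊85.1119/10⌋ = 8 → I.
Square: lon ⌊5.1852/2⌋ = 2; lat ⌊5.1119/1⌋ = 5.
Subsquare: lon ⌊1.1852/0.0833333⌋ = 14 → o; lat ⌊0.1119/0.0416667⌋ = 2 → c.

FI25oc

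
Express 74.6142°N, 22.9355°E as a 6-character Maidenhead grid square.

KQ14lo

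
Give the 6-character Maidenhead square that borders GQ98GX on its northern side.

GQ99ga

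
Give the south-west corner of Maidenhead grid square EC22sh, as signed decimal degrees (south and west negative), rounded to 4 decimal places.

-67.7083, -94.5000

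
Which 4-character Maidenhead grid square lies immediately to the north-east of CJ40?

CJ51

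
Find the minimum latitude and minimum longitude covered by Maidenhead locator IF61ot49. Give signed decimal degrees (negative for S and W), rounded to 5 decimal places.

Field I=8, F=5: +8·20° lon, +5·10° lat → SW at lon -20°, lat -40°.
Square 6, 1: +6·2° lon, +1·1° lat → SW at lon -8°, lat -39°.
Subsquare o=14, t=19: +14·0.0833333° lon, +19·0.0416667° lat → SW at lon -6.83333°, lat -38.2083°.
Extended square 4, 9: +4·0.00833333° lon, +9·0.00416667° lat → SW at lon -6.8°, lat -38.1708°.
latitude -38.17083, longitude -6.80000.

-38.17083, -6.80000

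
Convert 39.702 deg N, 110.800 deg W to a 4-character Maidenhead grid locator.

DM49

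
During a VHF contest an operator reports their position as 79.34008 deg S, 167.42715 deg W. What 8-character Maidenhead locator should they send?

AB60gp88

Shift to the Maidenhead origin (180°W, 90°S): lon 12.57285, lat 10.65992.
Field: 12.57285/20 → 0 → A, 10.65992/10 → 1 → B; chars AB.
Square: 12.57285/2 → 6, 0.65992/1 → 0; chars 60.
Subsquare: 0.57285/0.0833333 → 6 → g, 0.65992/0.0416667 → 15 → p; chars gp.
Extended square: 0.07285/0.00833333 → 8, 0.03492/0.00416667 → 8; chars 88.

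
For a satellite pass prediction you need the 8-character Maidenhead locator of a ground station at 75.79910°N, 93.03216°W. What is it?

EQ35lt61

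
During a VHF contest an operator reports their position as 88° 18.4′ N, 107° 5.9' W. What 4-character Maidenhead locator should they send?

Add 180° to longitude and 90° to latitude: 72.90, 178.31.
Field: lon ⌊72.90/20⌋ = 3 → D; lat ⌊178.31/10⌋ = 17 → R.
Square: lon ⌊12.90/2⌋ = 6; lat ⌊8.31/1⌋ = 8.

DR68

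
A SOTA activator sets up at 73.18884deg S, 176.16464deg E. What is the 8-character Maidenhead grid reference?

Add 180° to longitude and 90° to latitude: 356.16464, 16.81116.
Field (20°×10°, letters A–R): lon ⌊356.16464/20⌋ = 17 → R; lat ⌊16.81116/10⌋ = 1 → B.
Square (2°×1°, digits 0–9): lon ⌊16.16464/2⌋ = 8; lat ⌊6.81116/1⌋ = 6.
Subsquare (5′×2.5′, letters a–x): lon ⌊0.16464/0.0833333⌋ = 1 → b; lat ⌊0.81116/0.0416667⌋ = 19 → t.
Extended square (30″×15″, digits 0–9): lon ⌊0.08131/0.00833333⌋ = 9; lat ⌊0.01949/0.00416667⌋ = 4.

RB86bt94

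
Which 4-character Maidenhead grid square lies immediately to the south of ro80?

Latitude square 0; −1 → -1, wraps to 9, carry into field.
Latitude field O = 14; −1 → 13 = N.
The longitude characters are unchanged.

RN89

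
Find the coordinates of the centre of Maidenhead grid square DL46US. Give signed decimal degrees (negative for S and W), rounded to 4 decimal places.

26.7708, -110.2917

Field D=3, L=11: +3·20° lon, +11·10° lat → SW at lon -120°, lat 20°.
Square 4, 6: +4·2° lon, +6·1° lat → SW at lon -112°, lat 26°.
Subsquare u=20, s=18: +20·0.0833333° lon, +18·0.0416667° lat → SW at lon -110.333°, lat 26.75°.
Cell spans 0.0833333° lon × 0.0416667° lat. Centre is SW corner plus half of each.
latitude 26.7708, longitude -110.2917.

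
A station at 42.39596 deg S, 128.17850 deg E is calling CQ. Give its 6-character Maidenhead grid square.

Offset from 180°W / 90°S: lon 308.1785°, lat 47.6040°.
Field: lon ⌊308.1785/20⌋ = 15 → P; lat ⌊47.6040/10⌋ = 4 → E.
Square: lon ⌊8.1785/2⌋ = 4; lat ⌊7.6040/1⌋ = 7.
Subsquare: lon ⌊0.1785/0.0833333⌋ = 2 → c; lat ⌊0.6040/0.0416667⌋ = 14 → o.

PE47co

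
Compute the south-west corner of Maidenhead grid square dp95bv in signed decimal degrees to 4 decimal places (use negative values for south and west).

Field D=3, P=15: +3·20° lon, +15·10° lat → SW at lon -120°, lat 60°.
Square 9, 5: +9·2° lon, +5·1° lat → SW at lon -102°, lat 65°.
Subsquare b=1, v=21: +1·0.0833333° lon, +21·0.0416667° lat → SW at lon -101.917°, lat 65.875°.
latitude 65.8750, longitude -101.9167.

65.8750, -101.9167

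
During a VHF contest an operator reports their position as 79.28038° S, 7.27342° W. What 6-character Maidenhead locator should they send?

Offset from 180°W / 90°S: lon 172.7266°, lat 10.7196°.
Field (20°×10°, letters A–R): lon ⌊172.7266/20⌋ = 8 → I; lat ⌊10.7196/10⌋ = 1 → B.
Square (2°×1°, digits 0–9): lon ⌊12.7266/2⌋ = 6; lat ⌊0.7196/1⌋ = 0.
Subsquare (5′×2.5′, letters a–x): lon ⌊0.7266/0.0833333⌋ = 8 → i; lat ⌊0.7196/0.0416667⌋ = 17 → r.

IB60ir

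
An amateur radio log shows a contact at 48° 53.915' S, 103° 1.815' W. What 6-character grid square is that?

DE81lc

Shift to the Maidenhead origin (180°W, 90°S): lon 76.9698, lat 41.1014.
Field: lon ⌊76.9698/20⌋ = 3 → D; lat ⌊41.1014/10⌋ = 4 → E.
Square: lon ⌊16.9698/2⌋ = 8; lat ⌊1.1014/1⌋ = 1.
Subsquare: lon ⌊0.9698/0.0833333⌋ = 11 → l; lat ⌊0.1014/0.0416667⌋ = 2 → c.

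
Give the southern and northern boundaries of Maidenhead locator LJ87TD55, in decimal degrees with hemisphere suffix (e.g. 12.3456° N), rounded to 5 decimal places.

7.14583° N, 7.15000° N

Field L=11, J=9: +11·20° lon, +9·10° lat → SW at lon 40°, lat 0°.
Square 8, 7: +8·2° lon, +7·1° lat → SW at lon 56°, lat 7°.
Subsquare t=19, d=3: +19·0.0833333° lon, +3·0.0416667° lat → SW at lon 57.5833°, lat 7.125°.
Extended square 5, 5: +5·0.00833333° lon, +5·0.00416667° lat → SW at lon 57.625°, lat 7.14583°.
Cell spans 0.00833333° lon × 0.00416667° lat.
south 7.14583° N, north 7.15000° N.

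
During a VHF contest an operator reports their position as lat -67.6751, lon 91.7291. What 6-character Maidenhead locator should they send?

NC52uh

Add 180° to longitude and 90° to latitude: 271.7291, 22.3249.
Field: 271.7291/20 → 13 → N, 22.3249/10 → 2 → C; chars NC.
Square: 11.7291/2 → 5, 2.3249/1 → 2; chars 52.
Subsquare: 1.7291/0.0833333 → 20 → u, 0.3249/0.0416667 → 7 → h; chars uh.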